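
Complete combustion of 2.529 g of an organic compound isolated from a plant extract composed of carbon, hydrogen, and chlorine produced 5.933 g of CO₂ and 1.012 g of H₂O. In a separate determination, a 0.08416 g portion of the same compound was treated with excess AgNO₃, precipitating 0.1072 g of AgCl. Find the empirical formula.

mol C = 5.933 g CO₂ ÷ 44.009 g/mol = 0.13481 mol
mol H = 2 × 1.012 g H₂O ÷ 18.015 g/mol = 0.11235 mol
From the AgCl data: mol Cl per gram of compound = (0.1072 ÷ 143.318) ÷ 0.08416 = 0.0088877 mol/g, so in the 2.529 g combustion sample mol Cl = 0.022477 mol
Divide by the smallest (0.022477 mol): C 5.998, H 4.998, Cl 1.000

C6H5Cl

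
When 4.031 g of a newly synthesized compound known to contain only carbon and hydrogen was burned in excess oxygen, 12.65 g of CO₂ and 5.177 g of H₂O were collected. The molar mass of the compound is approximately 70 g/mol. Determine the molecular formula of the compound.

mol C = 12.65 g CO₂ ÷ 44.009 g/mol = 0.28744 mol
mol H = 2 × 5.177 g H₂O ÷ 18.015 g/mol = 0.57474 mol
Divide by the smallest (0.28744 mol): C 1.000, H 2.000
Empirical formula: CH2
Empirical-formula mass = 14.03 g/mol; 70 ÷ 14.03 ≈ 5, so the molecular formula is C5H10.

C5H10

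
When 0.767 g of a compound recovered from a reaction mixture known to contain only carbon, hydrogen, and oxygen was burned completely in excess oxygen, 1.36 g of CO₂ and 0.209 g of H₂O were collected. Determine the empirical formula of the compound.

C4H3O3

mol C = 1.36 g CO₂ ÷ 44.009 g/mol = 0.03090 mol
mol H = 2 × 0.209 g H₂O ÷ 18.015 g/mol = 0.02320 mol
mass O = 0.767 − (0.3712 + 0.02339) = 0.3724 g → mol O = 0.3724 ÷ 15.999 = 0.02328 mol
Divide by the smallest (0.02320 mol): C 1.332, H 1.000, O 1.003
Multiplying each by 3 gives whole numbers: C 4.00, H 3.00, O 3.01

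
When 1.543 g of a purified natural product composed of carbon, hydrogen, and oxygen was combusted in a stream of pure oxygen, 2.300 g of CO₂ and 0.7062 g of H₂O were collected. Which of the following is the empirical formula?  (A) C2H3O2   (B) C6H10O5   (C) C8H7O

mol C = 2.300 g CO₂ ÷ 44.009 g/mol = 0.052262 mol
mol H = 2 × 0.7062 g H₂O ÷ 18.015 g/mol = 0.078401 mol
mass O = 1.543 − (0.62772 + 0.079029) = 0.83625 g → mol O = 0.83625 ÷ 15.999 = 0.052269 mol
Divide by the smallest (0.052262 mol): C 1.000, H 1.500, O 1.000
Multiplying each by 2 gives whole numbers: C 2.00, H 3.00, O 2.00

(A) C2H3O2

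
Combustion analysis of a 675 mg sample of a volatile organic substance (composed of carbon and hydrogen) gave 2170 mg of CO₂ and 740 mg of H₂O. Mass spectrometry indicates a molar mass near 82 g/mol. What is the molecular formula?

mol C = 2.17 g CO₂ ÷ 44.009 g/mol = 0.04931 mol
mol H = 2 × 0.740 g H₂O ÷ 18.015 g/mol = 0.08215 mol
Divide by the smallest (0.04931 mol): C 1.000, H 1.666
Multiplying each by 3 gives whole numbers: C 3.00, H 5.00
Empirical formula: C3H5
Empirical-formula mass = 41.07 g/mol; 82 ÷ 41.07 ≈ 2, so the molecular formula is C6H10.

C6H10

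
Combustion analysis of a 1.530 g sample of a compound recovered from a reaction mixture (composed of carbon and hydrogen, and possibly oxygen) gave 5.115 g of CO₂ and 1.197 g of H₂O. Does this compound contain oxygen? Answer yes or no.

no

mol C = 5.115 g CO₂ ÷ 44.009 g/mol = 0.11623 mol
mol H = 2 × 1.197 g H₂O ÷ 18.015 g/mol = 0.13289 mol
C and H together account for 1.5299 g — essentially the entire 1.530 g sample — so the compound contains no oxygen.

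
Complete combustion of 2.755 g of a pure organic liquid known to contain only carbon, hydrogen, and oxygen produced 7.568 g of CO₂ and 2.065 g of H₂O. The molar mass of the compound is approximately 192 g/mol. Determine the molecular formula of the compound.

C12H16O2

mol C = 7.568 g CO₂ ÷ 44.009 g/mol = 0.17196 mol
mol H = 2 × 2.065 g H₂O ÷ 18.015 g/mol = 0.22925 mol
mass O = 2.755 − (2.0655 + 0.23109) = 0.45844 g → mol O = 0.45844 ÷ 15.999 = 0.028654 mol
Divide by the smallest (0.028654 mol): C 6.001, H 8.001, O 1.000
Empirical formula: C6H8O
Empirical-formula mass = 96.13 g/mol; 192 ÷ 96.13 ≈ 2, so the molecular formula is C12H16O2.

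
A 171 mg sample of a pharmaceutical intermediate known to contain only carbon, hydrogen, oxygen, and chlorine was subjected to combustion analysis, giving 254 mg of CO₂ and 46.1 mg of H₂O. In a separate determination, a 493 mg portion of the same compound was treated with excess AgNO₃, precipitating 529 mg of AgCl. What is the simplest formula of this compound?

C9H8Cl2O5

mol C = 0.254 g CO₂ ÷ 44.009 g/mol = 0.005772 mol
mol H = 2 × 0.0461 g H₂O ÷ 18.015 g/mol = 0.005118 mol
From the AgCl data: mol Cl per gram of compound = (0.529 ÷ 143.318) ÷ 0.493 = 0.007487 mol/g, so in the 0.171 g combustion sample mol Cl = 0.001280 mol
mass O = 0.171 − (0.06932 + 0.005159 + 0.04539) = 0.05113 g → mol O = 0.05113 ÷ 15.999 = 0.003196 mol
Divide by the smallest (0.001280 mol): C 4.508, H 3.998, Cl 1.000, O 2.496
Multiplying each by 2 gives whole numbers: C 9.02, H 8.00, Cl 2.00, O 4.99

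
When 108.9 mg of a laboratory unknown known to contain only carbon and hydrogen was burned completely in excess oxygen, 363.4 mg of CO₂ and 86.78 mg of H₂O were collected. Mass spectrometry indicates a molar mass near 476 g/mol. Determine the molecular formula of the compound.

C36H42

mol C = 0.3634 g CO₂ ÷ 44.009 g/mol = 0.0082574 mol
mol H = 2 × 0.08678 g H₂O ÷ 18.015 g/mol = 0.0096342 mol
Divide by the smallest (0.0082574 mol): C 1.000, H 1.167
Multiplying each by 6 gives whole numbers: C 6.00, H 7.00
Empirical formula: C6H7
Empirical-formula mass = 79.12 g/mol; 476 ÷ 79.12 ≈ 6, so the molecular formula is C36H42.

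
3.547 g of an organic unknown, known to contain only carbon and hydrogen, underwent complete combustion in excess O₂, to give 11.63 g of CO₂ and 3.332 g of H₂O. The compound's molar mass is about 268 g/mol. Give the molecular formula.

C20H28

mol C = 11.63 g CO₂ ÷ 44.009 g/mol = 0.26426 mol
mol H = 2 × 3.332 g H₂O ÷ 18.015 g/mol = 0.36991 mol
Divide by the smallest (0.26426 mol): C 1.000, H 1.400
Multiplying each by 5 gives whole numbers: C 5.00, H 7.00
Empirical formula: C5H7
Empirical-formula mass = 67.11 g/mol; 268 ÷ 67.11 ≈ 4, so the molecular formula is C20H28.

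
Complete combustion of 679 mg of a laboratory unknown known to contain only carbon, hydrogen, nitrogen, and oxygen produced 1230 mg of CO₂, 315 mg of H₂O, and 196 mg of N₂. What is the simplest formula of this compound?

C4H5N2O

mol C = 1.23 g CO₂ ÷ 44.009 g/mol = 0.02795 mol
mol H = 2 × 0.315 g H₂O ÷ 18.015 g/mol = 0.03497 mol
mol N = 2 × 0.196 g N₂ ÷ 28.014 g/mol = 0.01399 mol
mass O = 0.679 − (0.3357 + 0.03525 + 0.1960) = 0.1121 g → mol O = 0.1121 ÷ 15.999 = 0.007004 mol
Divide by the smallest (0.007004 mol): C 3.990, H 4.993, N 1.998, O 1.000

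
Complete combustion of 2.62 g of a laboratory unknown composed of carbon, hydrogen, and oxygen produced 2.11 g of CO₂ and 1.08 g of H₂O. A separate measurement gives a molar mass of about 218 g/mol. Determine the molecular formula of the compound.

C4H10O10

mol C = 2.11 g CO₂ ÷ 44.009 g/mol = 0.04794 mol
mol H = 2 × 1.08 g H₂O ÷ 18.015 g/mol = 0.1199 mol
mass O = 2.62 − (0.5759 + 0.1209) = 1.923 g → mol O = 1.923 ÷ 15.999 = 0.1202 mol
Divide by the smallest (0.04794 mol): C 1.000, H 2.501, O 2.507
Multiplying each by 2 gives whole numbers: C 2.00, H 5.00, O 5.01
Empirical formula: C2H5O5
Empirical-formula mass = 109.06 g/mol; 218 ÷ 109.06 ≈ 2, so the molecular formula is C4H10O10.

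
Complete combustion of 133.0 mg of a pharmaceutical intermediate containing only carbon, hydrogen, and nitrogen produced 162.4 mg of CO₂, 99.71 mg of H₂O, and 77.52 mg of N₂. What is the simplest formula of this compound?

C2H6N3

mol C = 0.1624 g CO₂ ÷ 44.009 g/mol = 0.0036902 mol
mol H = 2 × 0.09971 g H₂O ÷ 18.015 g/mol = 0.011070 mol
mol N = 2 × 0.07752 g N₂ ÷ 28.014 g/mol = 0.0055344 mol
Divide by the smallest (0.0036902 mol): C 1.000, H 3.000, N 1.500
Multiplying each by 2 gives whole numbers: C 2.00, H 6.00, N 3.00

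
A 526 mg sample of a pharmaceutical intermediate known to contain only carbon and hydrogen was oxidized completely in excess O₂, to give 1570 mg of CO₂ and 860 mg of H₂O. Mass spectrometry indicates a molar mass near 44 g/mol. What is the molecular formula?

C3H8

mol C = 1.57 g CO₂ ÷ 44.009 g/mol = 0.03567 mol
mol H = 2 × 0.860 g H₂O ÷ 18.015 g/mol = 0.09548 mol
Divide by the smallest (0.03567 mol): C 1.000, H 2.676
Multiplying each by 3 gives whole numbers: C 3.00, H 8.03
Empirical formula: C3H8
Empirical-formula mass = 44.10 g/mol; 44 ÷ 44.10 ≈ 1, so the molecular formula is C3H8.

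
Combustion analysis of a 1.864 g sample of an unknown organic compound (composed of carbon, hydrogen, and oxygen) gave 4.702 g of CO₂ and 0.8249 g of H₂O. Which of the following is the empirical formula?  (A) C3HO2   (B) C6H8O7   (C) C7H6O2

mol C = 4.702 g CO₂ ÷ 44.009 g/mol = 0.10684 mol
mol H = 2 × 0.8249 g H₂O ÷ 18.015 g/mol = 0.091579 mol
mass O = 1.864 − (1.2833 + 0.092312) = 0.48841 g → mol O = 0.48841 ÷ 15.999 = 0.030528 mol
Divide by the smallest (0.030528 mol): C 3.500, H 3.000, O 1.000
Multiplying each by 2 gives whole numbers: C 7.00, H 6.00, O 2.00

(C) C7H6O2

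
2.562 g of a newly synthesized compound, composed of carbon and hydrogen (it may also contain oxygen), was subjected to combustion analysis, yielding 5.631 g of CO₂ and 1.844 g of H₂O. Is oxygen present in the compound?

yes

mol C = 5.631 g CO₂ ÷ 44.009 g/mol = 0.12795 mol
mol H = 2 × 1.844 g H₂O ÷ 18.015 g/mol = 0.20472 mol
C and H account for only 1.7432 g of the 2.562 g sample; the remaining 0.81882 g must be oxygen.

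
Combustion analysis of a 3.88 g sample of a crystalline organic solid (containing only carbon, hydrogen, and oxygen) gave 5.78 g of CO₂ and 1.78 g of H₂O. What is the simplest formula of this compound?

mol C = 5.78 g CO₂ ÷ 44.009 g/mol = 0.1313 mol
mol H = 2 × 1.78 g H₂O ÷ 18.015 g/mol = 0.1976 mol
mass O = 3.88 − (1.577 + 0.1992) = 2.103 g → mol O = 2.103 ÷ 15.999 = 0.1315 mol
Divide by the smallest (0.1313 mol): C 1.000, H 1.505, O 1.001
Multiplying each by 2 gives whole numbers: C 2.00, H 3.01, O 2.00

C2H3O2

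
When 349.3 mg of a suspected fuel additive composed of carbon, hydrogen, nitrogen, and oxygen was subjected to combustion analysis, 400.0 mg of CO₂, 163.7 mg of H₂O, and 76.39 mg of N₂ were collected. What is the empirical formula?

mol C = 0.4000 g CO₂ ÷ 44.009 g/mol = 0.0090890 mol
mol H = 2 × 0.1637 g H₂O ÷ 18.015 g/mol = 0.018174 mol
mol N = 2 × 0.07639 g N₂ ÷ 28.014 g/mol = 0.0054537 mol
mass O = 0.3493 − (0.10917 + 0.018319 + 0.076390) = 0.14542 g → mol O = 0.14542 ÷ 15.999 = 0.0090895 mol
Divide by the smallest (0.0054537 mol): C 1.667, H 3.332, N 1.000, O 1.667
Multiplying each by 3 gives whole numbers: C 5.00, H 10.00, N 3.00, O 5.00

C5H10N3O5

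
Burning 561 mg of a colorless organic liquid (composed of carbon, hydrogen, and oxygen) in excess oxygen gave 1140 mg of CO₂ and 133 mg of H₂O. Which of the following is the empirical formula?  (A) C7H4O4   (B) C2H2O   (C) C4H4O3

(A) C7H4O4

mol C = 1.14 g CO₂ ÷ 44.009 g/mol = 0.02590 mol
mol H = 2 × 0.133 g H₂O ÷ 18.015 g/mol = 0.01477 mol
mass O = 0.561 − (0.3111 + 0.01488) = 0.2350 g → mol O = 0.2350 ÷ 15.999 = 0.01469 mol
Divide by the smallest (0.01469 mol): C 1.764, H 1.005, O 1.000
Multiplying each by 4 gives whole numbers: C 7.05, H 4.02, O 4.00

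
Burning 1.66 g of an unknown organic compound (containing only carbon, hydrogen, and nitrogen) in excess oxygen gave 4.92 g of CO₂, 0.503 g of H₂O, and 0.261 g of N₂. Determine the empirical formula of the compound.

C6H3N

mol C = 4.92 g CO₂ ÷ 44.009 g/mol = 0.1118 mol
mol H = 2 × 0.503 g H₂O ÷ 18.015 g/mol = 0.05584 mol
mol N = 2 × 0.261 g N₂ ÷ 28.014 g/mol = 0.01863 mol
Divide by the smallest (0.01863 mol): C 6.000, H 2.997, N 1.000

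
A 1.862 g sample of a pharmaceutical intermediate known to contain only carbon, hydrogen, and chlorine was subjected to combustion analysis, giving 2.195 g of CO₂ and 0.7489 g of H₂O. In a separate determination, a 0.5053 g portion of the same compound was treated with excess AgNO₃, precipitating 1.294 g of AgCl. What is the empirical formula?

C3H5Cl2

mol C = 2.195 g CO₂ ÷ 44.009 g/mol = 0.049876 mol
mol H = 2 × 0.7489 g H₂O ÷ 18.015 g/mol = 0.083142 mol
From the AgCl data: mol Cl per gram of compound = (1.294 ÷ 143.318) ÷ 0.5053 = 0.017868 mol/g, so in the 1.862 g combustion sample mol Cl = 0.033271 mol
Divide by the smallest (0.033271 mol): C 1.499, H 2.499, Cl 1.000
Multiplying each by 2 gives whole numbers: C 3.00, H 5.00, Cl 2.00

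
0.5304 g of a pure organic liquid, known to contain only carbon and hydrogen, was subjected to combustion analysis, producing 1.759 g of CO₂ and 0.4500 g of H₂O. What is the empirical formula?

mol C = 1.759 g CO₂ ÷ 44.009 g/mol = 0.039969 mol
mol H = 2 × 0.4500 g H₂O ÷ 18.015 g/mol = 0.049958 mol
Divide by the smallest (0.039969 mol): C 1.000, H 1.250
Multiplying each by 4 gives whole numbers: C 4.00, H 5.00

C4H5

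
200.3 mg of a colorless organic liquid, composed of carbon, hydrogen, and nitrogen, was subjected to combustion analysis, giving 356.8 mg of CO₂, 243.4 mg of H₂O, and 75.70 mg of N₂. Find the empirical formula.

C3H10N2

mol C = 0.3568 g CO₂ ÷ 44.009 g/mol = 0.0081074 mol
mol H = 2 × 0.2434 g H₂O ÷ 18.015 g/mol = 0.027022 mol
mol N = 2 × 0.07570 g N₂ ÷ 28.014 g/mol = 0.0054044 mol
Divide by the smallest (0.0054044 mol): C 1.500, H 5.000, N 1.000
Multiplying each by 2 gives whole numbers: C 3.00, H 10.00, N 2.00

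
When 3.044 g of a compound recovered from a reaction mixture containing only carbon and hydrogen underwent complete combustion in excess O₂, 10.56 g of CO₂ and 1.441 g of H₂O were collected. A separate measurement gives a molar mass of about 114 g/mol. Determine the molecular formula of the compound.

C9H6

mol C = 10.56 g CO₂ ÷ 44.009 g/mol = 0.23995 mol
mol H = 2 × 1.441 g H₂O ÷ 18.015 g/mol = 0.15998 mol
Divide by the smallest (0.15998 mol): C 1.500, H 1.000
Multiplying each by 2 gives whole numbers: C 3.00, H 2.00
Empirical formula: C3H2
Empirical-formula mass = 38.05 g/mol; 114 ÷ 38.05 ≈ 3, so the molecular formula is C9H6.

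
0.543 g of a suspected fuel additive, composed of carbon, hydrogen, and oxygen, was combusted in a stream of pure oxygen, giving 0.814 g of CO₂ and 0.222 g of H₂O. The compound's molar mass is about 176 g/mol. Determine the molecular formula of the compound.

C6H8O6

mol C = 0.814 g CO₂ ÷ 44.009 g/mol = 0.01850 mol
mol H = 2 × 0.222 g H₂O ÷ 18.015 g/mol = 0.02465 mol
mass O = 0.543 − (0.2222 + 0.02484) = 0.2960 g → mol O = 0.2960 ÷ 15.999 = 0.01850 mol
Divide by the smallest (0.01850 mol): C 1.000, H 1.332, O 1.000
Multiplying each by 3 gives whole numbers: C 3.00, H 4.00, O 3.00
Empirical formula: C3H4O3
Empirical-formula mass = 88.06 g/mol; 176 ÷ 88.06 ≈ 2, so the molecular formula is C6H8O6.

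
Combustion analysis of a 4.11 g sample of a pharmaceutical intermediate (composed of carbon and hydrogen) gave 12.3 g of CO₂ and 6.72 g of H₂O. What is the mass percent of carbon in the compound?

81.7%

mol C = 12.3 g CO₂ ÷ 44.009 g/mol = 0.2795 mol
mol H = 2 × 6.72 g H₂O ÷ 18.015 g/mol = 0.7460 mol
mass % C = 3.357 g ÷ 4.11 g × 100%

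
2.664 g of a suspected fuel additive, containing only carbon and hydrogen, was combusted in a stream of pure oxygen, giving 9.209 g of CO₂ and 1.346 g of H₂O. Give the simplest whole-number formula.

mol C = 9.209 g CO₂ ÷ 44.009 g/mol = 0.20925 mol
mol H = 2 × 1.346 g H₂O ÷ 18.015 g/mol = 0.14943 mol
Divide by the smallest (0.14943 mol): C 1.400, H 1.000
Multiplying each by 5 gives whole numbers: C 7.00, H 5.00

C7H5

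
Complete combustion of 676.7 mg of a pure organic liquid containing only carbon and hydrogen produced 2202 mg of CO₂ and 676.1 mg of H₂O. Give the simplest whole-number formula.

mol C = 2.202 g CO₂ ÷ 44.009 g/mol = 0.050035 mol
mol H = 2 × 0.6761 g H₂O ÷ 18.015 g/mol = 0.075060 mol
Divide by the smallest (0.050035 mol): C 1.000, H 1.500
Multiplying each by 2 gives whole numbers: C 2.00, H 3.00

C2H3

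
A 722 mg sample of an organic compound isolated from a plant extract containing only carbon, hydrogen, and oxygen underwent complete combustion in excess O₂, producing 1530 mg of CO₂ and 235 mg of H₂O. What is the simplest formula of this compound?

C4H3O2

mol C = 1.53 g CO₂ ÷ 44.009 g/mol = 0.03477 mol
mol H = 2 × 0.235 g H₂O ÷ 18.015 g/mol = 0.02609 mol
mass O = 0.722 − (0.4176 + 0.02630) = 0.2781 g → mol O = 0.2781 ÷ 15.999 = 0.01738 mol
Divide by the smallest (0.01738 mol): C 2.000, H 1.501, O 1.000
Multiplying each by 2 gives whole numbers: C 4.00, H 3.00, O 2.00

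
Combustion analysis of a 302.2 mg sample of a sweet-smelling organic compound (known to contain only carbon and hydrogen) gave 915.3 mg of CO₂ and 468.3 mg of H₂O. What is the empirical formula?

mol C = 0.9153 g CO₂ ÷ 44.009 g/mol = 0.020798 mol
mol H = 2 × 0.4683 g H₂O ÷ 18.015 g/mol = 0.051990 mol
Divide by the smallest (0.020798 mol): C 1.000, H 2.500
Multiplying each by 2 gives whole numbers: C 2.00, H 5.00

C2H5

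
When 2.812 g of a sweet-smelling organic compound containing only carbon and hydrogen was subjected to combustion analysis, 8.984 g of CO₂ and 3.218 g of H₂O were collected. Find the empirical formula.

mol C = 8.984 g CO₂ ÷ 44.009 g/mol = 0.20414 mol
mol H = 2 × 3.218 g H₂O ÷ 18.015 g/mol = 0.35726 mol
Divide by the smallest (0.20414 mol): C 1.000, H 1.750
Multiplying each by 4 gives whole numbers: C 4.00, H 7.00

C4H7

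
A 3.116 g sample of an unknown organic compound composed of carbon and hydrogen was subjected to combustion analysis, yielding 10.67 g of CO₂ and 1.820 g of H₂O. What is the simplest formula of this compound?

C6H5

mol C = 10.67 g CO₂ ÷ 44.009 g/mol = 0.24245 mol
mol H = 2 × 1.820 g H₂O ÷ 18.015 g/mol = 0.20205 mol
Divide by the smallest (0.20205 mol): C 1.200, H 1.000
Multiplying each by 5 gives whole numbers: C 6.00, H 5.00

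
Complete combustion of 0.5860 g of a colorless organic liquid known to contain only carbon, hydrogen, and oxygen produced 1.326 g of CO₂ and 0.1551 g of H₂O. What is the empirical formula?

C7H4O3

mol C = 1.326 g CO₂ ÷ 44.009 g/mol = 0.030130 mol
mol H = 2 × 0.1551 g H₂O ÷ 18.015 g/mol = 0.017219 mol
mass O = 0.5860 − (0.36189 + 0.017357) = 0.20675 g → mol O = 0.20675 ÷ 15.999 = 0.012923 mol
Divide by the smallest (0.012923 mol): C 2.332, H 1.332, O 1.000
Multiplying each by 3 gives whole numbers: C 6.99, H 4.00, O 3.00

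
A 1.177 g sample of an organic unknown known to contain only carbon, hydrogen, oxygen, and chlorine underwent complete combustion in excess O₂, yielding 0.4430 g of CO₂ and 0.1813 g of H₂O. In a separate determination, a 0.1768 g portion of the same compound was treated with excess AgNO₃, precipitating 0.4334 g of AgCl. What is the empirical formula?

CH2Cl2O2

mol C = 0.4430 g CO₂ ÷ 44.009 g/mol = 0.010066 mol
mol H = 2 × 0.1813 g H₂O ÷ 18.015 g/mol = 0.020128 mol
From the AgCl data: mol Cl per gram of compound = (0.4334 ÷ 143.318) ÷ 0.1768 = 0.017104 mol/g, so in the 1.177 g combustion sample mol Cl = 0.020132 mol
mass O = 1.177 − (0.12090 + 0.020289 + 0.71367) = 0.32214 g → mol O = 0.32214 ÷ 15.999 = 0.020135 mol
Divide by the smallest (0.010066 mol): C 1.000, H 2.000, Cl 2.000, O 2.000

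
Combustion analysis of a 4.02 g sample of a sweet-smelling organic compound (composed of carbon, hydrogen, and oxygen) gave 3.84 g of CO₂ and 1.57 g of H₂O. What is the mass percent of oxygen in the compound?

69.6%

mol C = 3.84 g CO₂ ÷ 44.009 g/mol = 0.08725 mol
mol H = 2 × 1.57 g H₂O ÷ 18.015 g/mol = 0.1743 mol
mass O = 4.02 − (1.048 + 0.1757) = 2.796 g → mol O = 2.796 ÷ 15.999 = 0.1748 mol
mass % O = 2.796 g ÷ 4.02 g × 100%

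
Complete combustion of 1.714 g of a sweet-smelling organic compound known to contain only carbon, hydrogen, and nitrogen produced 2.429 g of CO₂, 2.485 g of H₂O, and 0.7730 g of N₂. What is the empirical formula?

CH5N

mol C = 2.429 g CO₂ ÷ 44.009 g/mol = 0.055193 mol
mol H = 2 × 2.485 g H₂O ÷ 18.015 g/mol = 0.27588 mol
mol N = 2 × 0.7730 g N₂ ÷ 28.014 g/mol = 0.055187 mol
Divide by the smallest (0.055187 mol): C 1.000, H 4.999, N 1.000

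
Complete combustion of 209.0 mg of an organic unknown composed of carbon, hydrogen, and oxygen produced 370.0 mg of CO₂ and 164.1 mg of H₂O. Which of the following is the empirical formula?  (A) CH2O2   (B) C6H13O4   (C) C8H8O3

mol C = 0.3700 g CO₂ ÷ 44.009 g/mol = 0.0084074 mol
mol H = 2 × 0.1641 g H₂O ÷ 18.015 g/mol = 0.018218 mol
mass O = 0.2090 − (0.10098 + 0.018364) = 0.089655 g → mol O = 0.089655 ÷ 15.999 = 0.0056038 mol
Divide by the smallest (0.0056038 mol): C 1.500, H 3.251, O 1.000
Multiplying each by 4 gives whole numbers: C 6.00, H 13.00, O 4.00

(B) C6H13O4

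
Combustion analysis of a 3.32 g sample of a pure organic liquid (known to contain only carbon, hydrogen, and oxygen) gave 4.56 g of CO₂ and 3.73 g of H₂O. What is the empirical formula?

CH4O

mol C = 4.56 g CO₂ ÷ 44.009 g/mol = 0.1036 mol
mol H = 2 × 3.73 g H₂O ÷ 18.015 g/mol = 0.4141 mol
mass O = 3.32 − (1.245 + 0.4174) = 1.658 g → mol O = 1.658 ÷ 15.999 = 0.1036 mol
Divide by the smallest (0.1036 mol): C 1.000, H 3.997, O 1.000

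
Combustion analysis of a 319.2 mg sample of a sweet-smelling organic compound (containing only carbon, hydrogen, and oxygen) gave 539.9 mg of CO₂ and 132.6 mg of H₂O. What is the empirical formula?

mol C = 0.5399 g CO₂ ÷ 44.009 g/mol = 0.012268 mol
mol H = 2 × 0.1326 g H₂O ÷ 18.015 g/mol = 0.014721 mol
mass O = 0.3192 − (0.14735 + 0.014839) = 0.15701 g → mol O = 0.15701 ÷ 15.999 = 0.0098138 mol
Divide by the smallest (0.0098138 mol): C 1.250, H 1.500, O 1.000
Multiplying each by 4 gives whole numbers: C 5.00, H 6.00, O 4.00

C5H6O4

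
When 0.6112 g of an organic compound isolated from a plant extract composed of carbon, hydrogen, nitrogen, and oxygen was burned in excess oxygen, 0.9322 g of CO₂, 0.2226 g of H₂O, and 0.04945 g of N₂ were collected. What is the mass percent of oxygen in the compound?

46.21%

mol C = 0.9322 g CO₂ ÷ 44.009 g/mol = 0.021182 mol
mol H = 2 × 0.2226 g H₂O ÷ 18.015 g/mol = 0.024713 mol
mol N = 2 × 0.04945 g N₂ ÷ 28.014 g/mol = 0.0035304 mol
mass O = 0.6112 − (0.25442 + 0.024910 + 0.049450) = 0.28242 g → mol O = 0.28242 ÷ 15.999 = 0.017652 mol
mass % O = 0.28242 g ÷ 0.6112 g × 100%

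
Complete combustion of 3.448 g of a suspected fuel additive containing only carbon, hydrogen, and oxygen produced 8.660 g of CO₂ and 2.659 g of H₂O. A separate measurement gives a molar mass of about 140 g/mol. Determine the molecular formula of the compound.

C8H12O2

mol C = 8.660 g CO₂ ÷ 44.009 g/mol = 0.19678 mol
mol H = 2 × 2.659 g H₂O ÷ 18.015 g/mol = 0.29520 mol
mass O = 3.448 − (2.3635 + 0.29756) = 0.78694 g → mol O = 0.78694 ÷ 15.999 = 0.049187 mol
Divide by the smallest (0.049187 mol): C 4.001, H 6.002, O 1.000
Empirical formula: C4H6O
Empirical-formula mass = 70.09 g/mol; 140 ÷ 70.09 ≈ 2, so the molecular formula is C8H12O2.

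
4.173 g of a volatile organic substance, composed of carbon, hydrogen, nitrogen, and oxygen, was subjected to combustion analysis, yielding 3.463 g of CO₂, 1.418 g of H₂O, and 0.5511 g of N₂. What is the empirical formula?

mol C = 3.463 g CO₂ ÷ 44.009 g/mol = 0.078688 mol
mol H = 2 × 1.418 g H₂O ÷ 18.015 g/mol = 0.15742 mol
mol N = 2 × 0.5511 g N₂ ÷ 28.014 g/mol = 0.039345 mol
mass O = 4.173 − (0.94513 + 0.15868 + 0.55110) = 2.5181 g → mol O = 2.5181 ÷ 15.999 = 0.15739 mol
Divide by the smallest (0.039345 mol): C 2.000, H 4.001, N 1.000, O 4.000

C2H4NO4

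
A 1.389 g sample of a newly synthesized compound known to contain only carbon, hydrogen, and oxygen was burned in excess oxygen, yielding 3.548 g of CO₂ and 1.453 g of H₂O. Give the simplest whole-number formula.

mol C = 3.548 g CO₂ ÷ 44.009 g/mol = 0.080620 mol
mol H = 2 × 1.453 g H₂O ÷ 18.015 g/mol = 0.16131 mol
mass O = 1.389 − (0.96833 + 0.16260) = 0.25807 g → mol O = 0.25807 ÷ 15.999 = 0.016131 mol
Divide by the smallest (0.016131 mol): C 4.998, H 10.000, O 1.000

C5H10O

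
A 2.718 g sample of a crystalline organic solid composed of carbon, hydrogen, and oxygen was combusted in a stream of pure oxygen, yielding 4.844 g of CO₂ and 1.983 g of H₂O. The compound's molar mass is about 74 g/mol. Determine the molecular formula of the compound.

mol C = 4.844 g CO₂ ÷ 44.009 g/mol = 0.11007 mol
mol H = 2 × 1.983 g H₂O ÷ 18.015 g/mol = 0.22015 mol
mass O = 2.718 − (1.3220 + 0.22191) = 1.1741 g → mol O = 1.1741 ÷ 15.999 = 0.073383 mol
Divide by the smallest (0.073383 mol): C 1.500, H 3.000, O 1.000
Multiplying each by 2 gives whole numbers: C 3.00, H 6.00, O 2.00
Empirical formula: C3H6O2
Empirical-formula mass = 74.08 g/mol; 74 ÷ 74.08 ≈ 1, so the molecular formula is C3H6O2.

C3H6O2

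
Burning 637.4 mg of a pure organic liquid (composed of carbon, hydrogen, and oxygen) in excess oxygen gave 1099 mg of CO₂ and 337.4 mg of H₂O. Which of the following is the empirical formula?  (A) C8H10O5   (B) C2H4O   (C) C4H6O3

(C) C4H6O3

mol C = 1.099 g CO₂ ÷ 44.009 g/mol = 0.024972 mol
mol H = 2 × 0.3374 g H₂O ÷ 18.015 g/mol = 0.037458 mol
mass O = 0.6374 − (0.29994 + 0.037757) = 0.29970 g → mol O = 0.29970 ÷ 15.999 = 0.018733 mol
Divide by the smallest (0.018733 mol): C 1.333, H 2.000, O 1.000
Multiplying each by 3 gives whole numbers: C 4.00, H 6.00, O 3.00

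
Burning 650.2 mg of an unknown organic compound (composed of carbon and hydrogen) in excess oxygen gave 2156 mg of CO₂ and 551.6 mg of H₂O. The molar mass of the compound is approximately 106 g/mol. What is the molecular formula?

C8H10

mol C = 2.156 g CO₂ ÷ 44.009 g/mol = 0.048990 mol
mol H = 2 × 0.5516 g H₂O ÷ 18.015 g/mol = 0.061238 mol
Divide by the smallest (0.048990 mol): C 1.000, H 1.250
Multiplying each by 4 gives whole numbers: C 4.00, H 5.00
Empirical formula: C4H5
Empirical-formula mass = 53.08 g/mol; 106 ÷ 53.08 ≈ 2, so the molecular formula is C8H10.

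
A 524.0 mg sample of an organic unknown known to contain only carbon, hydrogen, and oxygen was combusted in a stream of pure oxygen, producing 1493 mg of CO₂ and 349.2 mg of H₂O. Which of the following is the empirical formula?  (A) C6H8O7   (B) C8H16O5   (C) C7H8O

mol C = 1.493 g CO₂ ÷ 44.009 g/mol = 0.033925 mol
mol H = 2 × 0.3492 g H₂O ÷ 18.015 g/mol = 0.038768 mol
mass O = 0.5240 − (0.40747 + 0.039078) = 0.077450 g → mol O = 0.077450 ÷ 15.999 = 0.0048410 mol
Divide by the smallest (0.0048410 mol): C 7.008, H 8.008, O 1.000

(C) C7H8O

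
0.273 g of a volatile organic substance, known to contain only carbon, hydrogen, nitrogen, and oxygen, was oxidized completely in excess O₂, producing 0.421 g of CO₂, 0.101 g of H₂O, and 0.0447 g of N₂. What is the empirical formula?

mol C = 0.421 g CO₂ ÷ 44.009 g/mol = 0.009566 mol
mol H = 2 × 0.101 g H₂O ÷ 18.015 g/mol = 0.01121 mol
mol N = 2 × 0.0447 g N₂ ÷ 28.014 g/mol = 0.003191 mol
mass O = 0.273 − (0.1149 + 0.01130 + 0.04470) = 0.1021 g → mol O = 0.1021 ÷ 15.999 = 0.006381 mol
Divide by the smallest (0.003191 mol): C 2.998, H 3.514, N 1.000, O 2.000
Multiplying each by 2 gives whole numbers: C 6.00, H 7.03, N 2.00, O 4.00

C6H7N2O4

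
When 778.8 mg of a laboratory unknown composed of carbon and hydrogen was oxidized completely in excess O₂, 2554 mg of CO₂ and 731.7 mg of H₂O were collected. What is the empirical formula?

mol C = 2.554 g CO₂ ÷ 44.009 g/mol = 0.058034 mol
mol H = 2 × 0.7317 g H₂O ÷ 18.015 g/mol = 0.081232 mol
Divide by the smallest (0.058034 mol): C 1.000, H 1.400
Multiplying each by 5 gives whole numbers: C 5.00, H 7.00

C5H7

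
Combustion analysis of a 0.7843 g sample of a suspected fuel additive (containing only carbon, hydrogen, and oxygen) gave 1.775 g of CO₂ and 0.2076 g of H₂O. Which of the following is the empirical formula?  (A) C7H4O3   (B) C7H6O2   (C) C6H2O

(A) C7H4O3

mol C = 1.775 g CO₂ ÷ 44.009 g/mol = 0.040333 mol
mol H = 2 × 0.2076 g H₂O ÷ 18.015 g/mol = 0.023047 mol
mass O = 0.7843 − (0.48444 + 0.023232) = 0.27663 g → mol O = 0.27663 ÷ 15.999 = 0.017291 mol
Divide by the smallest (0.017291 mol): C 2.333, H 1.333, O 1.000
Multiplying each by 3 gives whole numbers: C 7.00, H 4.00, O 3.00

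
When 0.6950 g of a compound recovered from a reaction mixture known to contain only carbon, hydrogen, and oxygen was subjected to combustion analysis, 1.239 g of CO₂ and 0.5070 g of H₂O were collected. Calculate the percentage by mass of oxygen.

mol C = 1.239 g CO₂ ÷ 44.009 g/mol = 0.028153 mol
mol H = 2 × 0.5070 g H₂O ÷ 18.015 g/mol = 0.056286 mol
mass O = 0.6950 − (0.33815 + 0.056737) = 0.30011 g → mol O = 0.30011 ÷ 15.999 = 0.018758 mol
mass % O = 0.30011 g ÷ 0.6950 g × 100%

43.18%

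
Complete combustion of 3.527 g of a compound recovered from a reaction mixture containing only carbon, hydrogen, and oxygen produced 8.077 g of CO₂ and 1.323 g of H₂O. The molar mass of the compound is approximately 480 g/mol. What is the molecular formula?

C25H20O10

mol C = 8.077 g CO₂ ÷ 44.009 g/mol = 0.18353 mol
mol H = 2 × 1.323 g H₂O ÷ 18.015 g/mol = 0.14688 mol
mass O = 3.527 − (2.2044 + 0.14805) = 1.1746 g → mol O = 1.1746 ÷ 15.999 = 0.073415 mol
Divide by the smallest (0.073415 mol): C 2.500, H 2.001, O 1.000
Multiplying each by 2 gives whole numbers: C 5.00, H 4.00, O 2.00
Empirical formula: C5H4O2
Empirical-formula mass = 96.08 g/mol; 480 ÷ 96.08 ≈ 5, so the molecular formula is C25H20O10.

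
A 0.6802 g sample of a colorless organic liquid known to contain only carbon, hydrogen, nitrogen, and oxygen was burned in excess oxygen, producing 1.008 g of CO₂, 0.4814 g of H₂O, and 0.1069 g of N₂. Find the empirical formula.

C3H7NO2

mol C = 1.008 g CO₂ ÷ 44.009 g/mol = 0.022904 mol
mol H = 2 × 0.4814 g H₂O ÷ 18.015 g/mol = 0.053444 mol
mol N = 2 × 0.1069 g N₂ ÷ 28.014 g/mol = 0.0076319 mol
mass O = 0.6802 − (0.27510 + 0.053872 + 0.10690) = 0.24432 g → mol O = 0.24432 ÷ 15.999 = 0.015271 mol
Divide by the smallest (0.0076319 mol): C 3.001, H 7.003, N 1.000, O 2.001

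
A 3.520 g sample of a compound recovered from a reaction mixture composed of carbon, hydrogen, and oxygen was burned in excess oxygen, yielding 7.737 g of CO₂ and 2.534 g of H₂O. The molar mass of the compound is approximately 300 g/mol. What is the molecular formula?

mol C = 7.737 g CO₂ ÷ 44.009 g/mol = 0.17580 mol
mol H = 2 × 2.534 g H₂O ÷ 18.015 g/mol = 0.28132 mol
mass O = 3.520 − (2.1116 + 0.28357) = 1.1248 g → mol O = 1.1248 ÷ 15.999 = 0.070307 mol
Divide by the smallest (0.070307 mol): C 2.501, H 4.001, O 1.000
Multiplying each by 2 gives whole numbers: C 5.00, H 8.00, O 2.00
Empirical formula: C5H8O2
Empirical-formula mass = 100.12 g/mol; 300 ÷ 100.12 ≈ 3, so the molecular formula is C15H24O6.

C15H24O6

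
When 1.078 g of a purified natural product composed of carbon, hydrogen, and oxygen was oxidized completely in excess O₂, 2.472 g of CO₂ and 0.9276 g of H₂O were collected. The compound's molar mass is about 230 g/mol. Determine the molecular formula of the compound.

mol C = 2.472 g CO₂ ÷ 44.009 g/mol = 0.056170 mol
mol H = 2 × 0.9276 g H₂O ÷ 18.015 g/mol = 0.10298 mol
mass O = 1.078 − (0.67466 + 0.10380) = 0.29953 g → mol O = 0.29953 ÷ 15.999 = 0.018722 mol
Divide by the smallest (0.018722 mol): C 3.000, H 5.501, O 1.000
Multiplying each by 2 gives whole numbers: C 6.00, H 11.00, O 2.00
Empirical formula: C6H11O2
Empirical-formula mass = 115.15 g/mol; 230 ÷ 115.15 ≈ 2, so the molecular formula is C12H22O4.

C12H22O4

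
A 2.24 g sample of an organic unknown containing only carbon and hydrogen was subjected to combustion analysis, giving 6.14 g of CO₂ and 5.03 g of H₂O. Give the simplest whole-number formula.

CH4

mol C = 6.14 g CO₂ ÷ 44.009 g/mol = 0.1395 mol
mol H = 2 × 5.03 g H₂O ÷ 18.015 g/mol = 0.5584 mol
Divide by the smallest (0.1395 mol): C 1.000, H 4.003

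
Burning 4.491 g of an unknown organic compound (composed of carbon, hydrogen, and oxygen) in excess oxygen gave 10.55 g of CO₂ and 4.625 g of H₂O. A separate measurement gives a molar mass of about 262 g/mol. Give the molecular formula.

C14H30O4

mol C = 10.55 g CO₂ ÷ 44.009 g/mol = 0.23972 mol
mol H = 2 × 4.625 g H₂O ÷ 18.015 g/mol = 0.51346 mol
mass O = 4.491 − (2.8793 + 0.51757) = 1.0941 g → mol O = 1.0941 ÷ 15.999 = 0.068386 mol
Divide by the smallest (0.068386 mol): C 3.505, H 7.508, O 1.000
Multiplying each by 2 gives whole numbers: C 7.01, H 15.02, O 2.00
Empirical formula: C7H15O2
Empirical-formula mass = 131.19 g/mol; 262 ÷ 131.19 ≈ 2, so the molecular formula is C14H30O4.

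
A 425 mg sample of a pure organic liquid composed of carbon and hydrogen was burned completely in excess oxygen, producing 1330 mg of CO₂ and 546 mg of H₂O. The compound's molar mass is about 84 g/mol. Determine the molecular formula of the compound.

C6H12

mol C = 1.33 g CO₂ ÷ 44.009 g/mol = 0.03022 mol
mol H = 2 × 0.546 g H₂O ÷ 18.015 g/mol = 0.06062 mol
Divide by the smallest (0.03022 mol): C 1.000, H 2.006
Empirical formula: CH2
Empirical-formula mass = 14.03 g/mol; 84 ÷ 14.03 ≈ 6, so the molecular formula is C6H12.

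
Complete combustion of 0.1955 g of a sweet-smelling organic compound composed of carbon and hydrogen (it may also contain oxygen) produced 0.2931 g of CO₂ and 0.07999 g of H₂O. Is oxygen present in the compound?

mol C = 0.2931 g CO₂ ÷ 44.009 g/mol = 0.0066600 mol
mol H = 2 × 0.07999 g H₂O ÷ 18.015 g/mol = 0.0088804 mol
C and H account for only 0.088945 g of the 0.1955 g sample; the remaining 0.10656 g must be oxygen.

yes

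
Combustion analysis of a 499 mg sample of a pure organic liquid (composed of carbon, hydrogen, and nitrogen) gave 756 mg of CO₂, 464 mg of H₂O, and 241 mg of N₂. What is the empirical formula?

CH3N

mol C = 0.756 g CO₂ ÷ 44.009 g/mol = 0.01718 mol
mol H = 2 × 0.464 g H₂O ÷ 18.015 g/mol = 0.05151 mol
mol N = 2 × 0.241 g N₂ ÷ 28.014 g/mol = 0.01721 mol
Divide by the smallest (0.01718 mol): C 1.000, H 2.999, N 1.002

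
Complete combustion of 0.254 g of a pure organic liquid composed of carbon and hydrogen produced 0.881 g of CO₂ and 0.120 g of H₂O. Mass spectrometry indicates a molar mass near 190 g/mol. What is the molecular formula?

mol C = 0.881 g CO₂ ÷ 44.009 g/mol = 0.02002 mol
mol H = 2 × 0.120 g H₂O ÷ 18.015 g/mol = 0.01332 mol
Divide by the smallest (0.01332 mol): C 1.503, H 1.000
Multiplying each by 2 gives whole numbers: C 3.01, H 2.00
Empirical formula: C3H2
Empirical-formula mass = 38.05 g/mol; 190 ÷ 38.05 ≈ 5, so the molecular formula is C15H10.

C15H10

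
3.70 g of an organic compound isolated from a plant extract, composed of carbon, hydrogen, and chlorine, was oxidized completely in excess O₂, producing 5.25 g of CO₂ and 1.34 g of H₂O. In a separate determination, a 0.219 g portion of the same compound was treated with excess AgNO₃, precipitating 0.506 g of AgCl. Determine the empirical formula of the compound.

C4H5Cl2

mol C = 5.25 g CO₂ ÷ 44.009 g/mol = 0.1193 mol
mol H = 2 × 1.34 g H₂O ÷ 18.015 g/mol = 0.1488 mol
From the AgCl data: mol Cl per gram of compound = (0.506 ÷ 143.318) ÷ 0.219 = 0.01612 mol/g, so in the 3.70 g combustion sample mol Cl = 0.05965 mol
Divide by the smallest (0.05965 mol): C 2.000, H 2.494, Cl 1.000
Multiplying each by 2 gives whole numbers: C 4.00, H 4.99, Cl 2.00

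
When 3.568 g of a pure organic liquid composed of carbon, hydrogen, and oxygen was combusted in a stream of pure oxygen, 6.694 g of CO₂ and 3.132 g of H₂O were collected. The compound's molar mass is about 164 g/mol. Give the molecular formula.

C7H16O4

mol C = 6.694 g CO₂ ÷ 44.009 g/mol = 0.15211 mol
mol H = 2 × 3.132 g H₂O ÷ 18.015 g/mol = 0.34771 mol
mass O = 3.568 − (1.8269 + 0.35049) = 1.3906 g → mol O = 1.3906 ÷ 15.999 = 0.086916 mol
Divide by the smallest (0.086916 mol): C 1.750, H 4.001, O 1.000
Multiplying each by 4 gives whole numbers: C 7.00, H 16.00, O 4.00
Empirical formula: C7H16O4
Empirical-formula mass = 164.20 g/mol; 164 ÷ 164.20 ≈ 1, so the molecular formula is C7H16O4.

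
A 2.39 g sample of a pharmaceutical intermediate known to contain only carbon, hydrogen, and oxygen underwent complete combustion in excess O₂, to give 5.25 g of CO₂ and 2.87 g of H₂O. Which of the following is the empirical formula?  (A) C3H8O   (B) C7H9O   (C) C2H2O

(A) C3H8O

mol C = 5.25 g CO₂ ÷ 44.009 g/mol = 0.1193 mol
mol H = 2 × 2.87 g H₂O ÷ 18.015 g/mol = 0.3186 mol
mass O = 2.39 − (1.433 + 0.3212) = 0.6360 g → mol O = 0.6360 ÷ 15.999 = 0.03975 mol
Divide by the smallest (0.03975 mol): C 3.001, H 8.015, O 1.000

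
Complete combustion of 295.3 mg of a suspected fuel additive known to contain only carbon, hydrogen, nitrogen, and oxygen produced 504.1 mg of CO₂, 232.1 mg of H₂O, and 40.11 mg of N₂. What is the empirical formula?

C4H9NO2

mol C = 0.5041 g CO₂ ÷ 44.009 g/mol = 0.011454 mol
mol H = 2 × 0.2321 g H₂O ÷ 18.015 g/mol = 0.025767 mol
mol N = 2 × 0.04011 g N₂ ÷ 28.014 g/mol = 0.0028636 mol
mass O = 0.2953 − (0.13758 + 0.025974 + 0.040110) = 0.091637 g → mol O = 0.091637 ÷ 15.999 = 0.0057277 mol
Divide by the smallest (0.0028636 mol): C 4.000, H 8.998, N 1.000, O 2.000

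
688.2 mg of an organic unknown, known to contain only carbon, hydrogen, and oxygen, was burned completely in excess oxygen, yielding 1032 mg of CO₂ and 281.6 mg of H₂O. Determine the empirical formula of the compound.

mol C = 1.032 g CO₂ ÷ 44.009 g/mol = 0.023450 mol
mol H = 2 × 0.2816 g H₂O ÷ 18.015 g/mol = 0.031263 mol
mass O = 0.6882 − (0.28165 + 0.031513) = 0.37503 g → mol O = 0.37503 ÷ 15.999 = 0.023441 mol
Divide by the smallest (0.023441 mol): C 1.000, H 1.334, O 1.000
Multiplying each by 3 gives whole numbers: C 3.00, H 4.00, O 3.00

C3H4O3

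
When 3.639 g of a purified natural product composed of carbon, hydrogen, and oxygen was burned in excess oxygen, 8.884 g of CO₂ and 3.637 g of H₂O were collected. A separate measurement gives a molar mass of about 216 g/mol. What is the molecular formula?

C12H24O3

mol C = 8.884 g CO₂ ÷ 44.009 g/mol = 0.20187 mol
mol H = 2 × 3.637 g H₂O ÷ 18.015 g/mol = 0.40377 mol
mass O = 3.639 − (2.4246 + 0.40700) = 0.80736 g → mol O = 0.80736 ÷ 15.999 = 0.050463 mol
Divide by the smallest (0.050463 mol): C 4.000, H 8.001, O 1.000
Empirical formula: C4H8O
Empirical-formula mass = 72.11 g/mol; 216 ÷ 72.11 ≈ 3, so the molecular formula is C12H24O3.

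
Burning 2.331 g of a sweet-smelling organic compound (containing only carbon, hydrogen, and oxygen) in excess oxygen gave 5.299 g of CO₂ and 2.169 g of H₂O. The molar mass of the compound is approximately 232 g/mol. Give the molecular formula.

mol C = 5.299 g CO₂ ÷ 44.009 g/mol = 0.12041 mol
mol H = 2 × 2.169 g H₂O ÷ 18.015 g/mol = 0.24080 mol
mass O = 2.331 − (1.4462 + 0.24273) = 0.64206 g → mol O = 0.64206 ÷ 15.999 = 0.040131 mol
Divide by the smallest (0.040131 mol): C 3.000, H 6.000, O 1.000
Empirical formula: C3H6O
Empirical-formula mass = 58.08 g/mol; 232 ÷ 58.08 ≈ 4, so the molecular formula is C12H24O4.

C12H24O4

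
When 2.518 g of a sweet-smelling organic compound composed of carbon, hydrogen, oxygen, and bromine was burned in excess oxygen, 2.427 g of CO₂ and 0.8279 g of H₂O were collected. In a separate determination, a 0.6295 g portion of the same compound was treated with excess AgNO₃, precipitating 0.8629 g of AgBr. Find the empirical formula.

mol C = 2.427 g CO₂ ÷ 44.009 g/mol = 0.055148 mol
mol H = 2 × 0.8279 g H₂O ÷ 18.015 g/mol = 0.091912 mol
From the AgBr data: mol Br per gram of compound = (0.8629 ÷ 187.772) ÷ 0.6295 = 0.0073002 mol/g, so in the 2.518 g combustion sample mol Br = 0.018382 mol
mass O = 2.518 − (0.66238 + 0.092648 + 1.4688) = 0.29419 g → mol O = 0.29419 ÷ 15.999 = 0.018388 mol
Divide by the smallest (0.018382 mol): C 3.000, H 5.000, Br 1.000, O 1.000

C3H5BrO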